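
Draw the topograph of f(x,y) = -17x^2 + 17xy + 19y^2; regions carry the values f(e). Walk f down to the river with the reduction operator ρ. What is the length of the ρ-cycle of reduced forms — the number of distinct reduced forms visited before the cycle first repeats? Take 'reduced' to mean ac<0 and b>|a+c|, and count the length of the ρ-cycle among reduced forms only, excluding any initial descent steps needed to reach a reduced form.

D = 1581, ⌊√D⌋ = 39
river: ρ → (19,21,-15)
river: ρ → (-15,39,1)
river: ρ → (1,39,-15)
river: ρ → (-15,21,19)
river: ρ → (19,17,-17)
river: ρ → (-17,17,19)
ρ-cycle length = 6 (tail of 0 descent steps not counted)

6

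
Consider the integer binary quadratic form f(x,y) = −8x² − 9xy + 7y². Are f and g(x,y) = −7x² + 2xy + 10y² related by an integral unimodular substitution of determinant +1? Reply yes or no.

D₁ = 305, D₂ = 284
discriminants differ ⇒ not SL₂(ℤ)-equivalent

no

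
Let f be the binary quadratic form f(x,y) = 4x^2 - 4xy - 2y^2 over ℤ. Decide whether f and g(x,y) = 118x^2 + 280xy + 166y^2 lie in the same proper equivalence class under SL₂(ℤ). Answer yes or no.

D₁ = 48, D₂ = 48
river cycle of f (length 2): (-2, 4, 4), (4, 4, -2)
river cycle of g (length 2): (4, 4, -2), (-2, 4, 4)
cycles coincide ⇒ equivalent

yes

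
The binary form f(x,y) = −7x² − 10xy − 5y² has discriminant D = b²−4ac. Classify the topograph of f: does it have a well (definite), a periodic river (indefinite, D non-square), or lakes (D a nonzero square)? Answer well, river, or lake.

D = b²−4ac = (-10)² − 4·(-7)·(-5) = -40
D < 0 ⇒ definite ⇒ every region one sign ⇒ single well

well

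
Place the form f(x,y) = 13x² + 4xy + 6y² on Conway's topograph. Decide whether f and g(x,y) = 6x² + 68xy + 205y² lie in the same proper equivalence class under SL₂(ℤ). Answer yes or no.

D₁ = -296, D₂ = -296
f: flip: (13,4,6)→(6,-4,13)
f: reduced (well bottom): (6,-4,13) with a≤c, −a<b≤a
g: translate: b→-4 (≡68 mod 12), so (6,68,205)→(6,-4,13)
g: reduced (well bottom): (6,-4,13) with a≤c, −a<b≤a
reduced forms (6, -4, 13) vs (6, -4, 13) ⇒ equivalent

yes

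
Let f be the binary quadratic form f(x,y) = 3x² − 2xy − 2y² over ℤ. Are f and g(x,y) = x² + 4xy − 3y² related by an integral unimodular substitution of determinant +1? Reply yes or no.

D₁ = 28, D₂ = 28
river cycle of f (length 4): (-2, 2, 3), (3, 4, -1), (-1, 4, 3), (3, 2, -2)
river cycle of g (length 4): (-3, 2, 2), (2, 2, -3), (-3, 4, 1), (1, 4, -3)
cycles differ ⇒ inequivalent

no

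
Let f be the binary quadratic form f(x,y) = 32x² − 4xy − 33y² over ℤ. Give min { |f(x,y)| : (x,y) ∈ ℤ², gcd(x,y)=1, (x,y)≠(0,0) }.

descent: ρ → (-33,4,32)  [lands on river]
river: ρ → (32,60,-5)
river: ρ → (-5,60,32)
river: ρ → (32,4,-33)
river: ρ → (-33,62,3)
river: ρ → (3,64,-12)
river: ρ → (-12,56,23)
river: ρ → (23,36,-32)
river: ρ → (-32,28,27)
river: ρ → (27,26,-33)
river: ρ → (-33,40,20)
river: ρ → (20,40,-33)
river: ρ → (-33,26,27)
river: ρ → (27,28,-32)
river: ρ → (-32,36,23)
river: ρ → (23,56,-12)
river: ρ → (-12,64,3)
river: ρ → (3,62,-33)
closes: descent 1, river 18
min |a| on river = 3

3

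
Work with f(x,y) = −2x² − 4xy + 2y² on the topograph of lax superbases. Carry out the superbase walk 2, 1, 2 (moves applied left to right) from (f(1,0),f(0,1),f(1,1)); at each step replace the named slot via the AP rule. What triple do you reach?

start (-2,2,-4) = (f(1,0),f(0,1),f(1,1))
replace slot 2: 2·((-2)+(-4)) − 2 = -14 → (-2,-14,-4)
replace slot 1: 2·((-14)+(-4)) − (-2) = -34 → (-34,-14,-4)
replace slot 2: 2·((-34)+(-4)) − (-14) = -62 → (-34,-62,-4)

-34,-62,-4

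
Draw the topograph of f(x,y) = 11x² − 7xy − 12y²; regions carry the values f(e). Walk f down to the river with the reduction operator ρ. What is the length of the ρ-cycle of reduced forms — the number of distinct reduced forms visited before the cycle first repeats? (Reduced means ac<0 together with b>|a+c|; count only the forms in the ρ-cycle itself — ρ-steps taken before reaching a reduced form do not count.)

D = 577, ⌊√D⌋ = 24
descent: ρ → (-12,7,11)  [lands on river]
river: ρ → (11,15,-8)
river: ρ → (-8,17,9)
river: ρ → (9,19,-6)
river: ρ → (-6,17,12)
river: ρ → (12,7,-11)
river: ρ → (-11,15,8)
river: ρ → (8,17,-9)
river: ρ → (-9,19,6)
river: ρ → (6,17,-12)
ρ-cycle length = 10 (tail of 1 descent step not counted)

10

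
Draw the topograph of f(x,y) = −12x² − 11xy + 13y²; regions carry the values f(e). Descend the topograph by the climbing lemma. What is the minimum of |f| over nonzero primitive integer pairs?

descent: ρ → (13,11,-12)  [lands on river]
river: ρ → (-12,13,12)
river: ρ → (12,11,-13)
river: ρ → (-13,15,10)
river: ρ → (10,25,-3)
river: ρ → (-3,23,18)
river: ρ → (18,13,-8)
river: ρ → (-8,19,12)
river: ρ → (12,5,-15)
river: ρ → (-15,25,2)
river: ρ → (2,27,-2)
river: ρ → (-2,25,15)
river: ρ → (15,5,-12)
river: ρ → (-12,19,8)
river: ρ → (8,13,-18)
river: ρ → (-18,23,3)
river: ρ → (3,25,-10)
river: ρ → (-10,15,13)
closes: descent 1, river 18
min |a| on river = 2

2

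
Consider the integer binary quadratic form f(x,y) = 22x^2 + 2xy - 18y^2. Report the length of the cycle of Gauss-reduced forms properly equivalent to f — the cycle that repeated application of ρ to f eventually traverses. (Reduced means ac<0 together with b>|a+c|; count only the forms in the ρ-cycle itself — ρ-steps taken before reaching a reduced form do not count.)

D = 1588, ⌊√D⌋ = 39
descent: ρ → (-18,34,6)  [lands on river]
river: ρ → (6,38,-6)
river: ρ → (-6,34,18)
river: ρ → (18,38,-2)
river: ρ → (-2,38,18)
river: ρ → (18,34,-6)
river: ρ → (-6,38,6)
river: ρ → (6,34,-18)
river: ρ → (-18,38,2)
river: ρ → (2,38,-18)
ρ-cycle length = 10 (tail of 1 descent step not counted)

10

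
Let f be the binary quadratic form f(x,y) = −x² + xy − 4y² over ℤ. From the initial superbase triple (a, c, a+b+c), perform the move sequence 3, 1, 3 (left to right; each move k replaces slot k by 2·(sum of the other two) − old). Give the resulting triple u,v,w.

start (-1,-4,-4) = (f(1,0),f(0,1),f(1,1))
replace slot 3: 2·((-1)+(-4)) − (-4) = -6 → (-1,-4,-6)
replace slot 1: 2·((-4)+(-6)) − (-1) = -19 → (-19,-4,-6)
replace slot 3: 2·((-19)+(-4)) − (-6) = -40 → (-19,-4,-40)

-19,-4,-40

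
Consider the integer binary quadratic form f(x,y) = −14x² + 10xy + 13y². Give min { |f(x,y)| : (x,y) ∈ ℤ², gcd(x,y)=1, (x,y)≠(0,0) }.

river: ρ → (13,16,-11)
river: ρ → (-11,28,1)
river: ρ → (1,28,-11)
river: ρ → (-11,16,13)
river: ρ → (13,10,-14)
river: ρ → (-14,18,9)
river: ρ → (9,18,-14)
river: ρ → (-14,10,13)
closes: descent 0, river 8
min |a| on river = 1

1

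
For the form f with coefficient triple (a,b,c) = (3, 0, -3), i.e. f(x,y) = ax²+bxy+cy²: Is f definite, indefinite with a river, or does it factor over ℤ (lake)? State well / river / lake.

D = b²−4ac = 0² − 4·3·(-3) = 36
D = 6² is a perfect square ⇒ form factors over ℤ ⇒ lakes

lake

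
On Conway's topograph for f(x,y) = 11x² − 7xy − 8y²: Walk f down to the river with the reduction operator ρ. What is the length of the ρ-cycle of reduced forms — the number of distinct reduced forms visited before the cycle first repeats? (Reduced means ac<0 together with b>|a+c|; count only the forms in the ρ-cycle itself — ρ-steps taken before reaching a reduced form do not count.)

D = 401, ⌊√D⌋ = 20
descent: ρ → (-8,7,11)  [lands on river]
river: ρ → (11,15,-4)
river: ρ → (-4,17,7)
river: ρ → (7,11,-10)
river: ρ → (-10,9,8)
river: ρ → (8,7,-11)
river: ρ → (-11,15,4)
river: ρ → (4,17,-7)
river: ρ → (-7,11,10)
river: ρ → (10,9,-8)
ρ-cycle length = 10 (tail of 1 descent step not counted)

10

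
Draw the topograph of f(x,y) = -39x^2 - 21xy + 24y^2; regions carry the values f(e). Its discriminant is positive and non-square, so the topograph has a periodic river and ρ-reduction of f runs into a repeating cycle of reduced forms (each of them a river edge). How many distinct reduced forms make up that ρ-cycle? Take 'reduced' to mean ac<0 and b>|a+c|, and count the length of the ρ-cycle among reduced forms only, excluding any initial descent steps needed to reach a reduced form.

D = 4185, ⌊√D⌋ = 64
descent: ρ → (24,21,-39)  [lands on river]
river: ρ → (-39,57,6)
river: ρ → (6,63,-9)
river: ρ → (-9,63,6)
river: ρ → (6,57,-39)
river: ρ → (-39,21,24)
river: ρ → (24,27,-36)
river: ρ → (-36,45,15)
river: ρ → (15,45,-36)
river: ρ → (-36,27,24)
ρ-cycle length = 10 (tail of 1 descent step not counted)

10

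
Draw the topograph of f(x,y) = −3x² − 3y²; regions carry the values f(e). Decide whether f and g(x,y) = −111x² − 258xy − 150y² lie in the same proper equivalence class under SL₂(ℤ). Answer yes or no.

D₁ = -36, D₂ = -36
f is negative-definite; reduce −f:
−f: reduced (well bottom): (3,0,3) with a≤c, −a<b≤a
flip sign back: reduced form of f is (-3,0,-3)
g is negative-definite; reduce −g:
−g: translate: b→36 (≡258 mod 222), so (111,258,150)→(111,36,3)
−g: flip: (111,36,3)→(3,-36,111)
−g: translate: b→0 (≡-36 mod 6), so (3,-36,111)→(3,0,3)
−g: reduced (well bottom): (3,0,3) with a≤c, −a<b≤a
flip sign back: reduced form of g is (-3,0,-3)
reduced forms (-3, 0, -3) vs (-3, 0, -3) ⇒ equivalent

yes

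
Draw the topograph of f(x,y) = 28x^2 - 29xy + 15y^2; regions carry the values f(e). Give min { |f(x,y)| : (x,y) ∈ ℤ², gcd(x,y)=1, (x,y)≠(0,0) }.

translate: b→27 (≡-29 mod 56), so (28,-29,15)→(28,27,14)
flip: (28,27,14)→(14,-27,28)
translate: b→1 (≡-27 mod 28), so (14,-27,28)→(14,1,15)
reduced (well bottom): (14,1,15) with a≤c, −a<b≤a
well minimum = a = 14

14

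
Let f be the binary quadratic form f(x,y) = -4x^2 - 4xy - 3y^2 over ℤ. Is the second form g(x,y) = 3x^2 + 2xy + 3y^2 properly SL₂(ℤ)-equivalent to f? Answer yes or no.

D₁ = -32, D₂ = -32
f is negative-definite; reduce −f:
−f: flip: (4,4,3)→(3,-4,4)
−f: translate: b→2 (≡-4 mod 6), so (3,-4,4)→(3,2,3)
−f: reduced (well bottom): (3,2,3) with a≤c, −a<b≤a
flip sign back: reduced form of f is (-3,-2,-3)
g: reduced (well bottom): (3,2,3) with a≤c, −a<b≤a
reduced forms (-3, -2, -3) vs (3, 2, 3) ⇒ inequivalent

no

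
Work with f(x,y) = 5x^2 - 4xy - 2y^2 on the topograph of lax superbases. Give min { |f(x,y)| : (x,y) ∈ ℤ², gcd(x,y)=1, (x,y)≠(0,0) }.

descent: ρ → (-2,4,5)  [lands on river]
river: ρ → (5,6,-1)
river: ρ → (-1,6,5)
river: ρ → (5,4,-2)
closes: descent 1, river 4
min |a| on river = 1

1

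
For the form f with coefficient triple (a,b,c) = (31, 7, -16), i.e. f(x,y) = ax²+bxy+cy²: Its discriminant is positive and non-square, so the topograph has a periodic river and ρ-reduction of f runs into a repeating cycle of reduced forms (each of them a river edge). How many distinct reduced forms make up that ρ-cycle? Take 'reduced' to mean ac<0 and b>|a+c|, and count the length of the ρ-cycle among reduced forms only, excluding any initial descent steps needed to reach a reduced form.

D = 2033, ⌊√D⌋ = 45
descent: ρ → (-16,25,22)  [lands on river]
river: ρ → (22,19,-19)
river: ρ → (-19,19,22)
river: ρ → (22,25,-16)
river: ρ → (-16,39,8)
river: ρ → (8,41,-11)
river: ρ → (-11,25,32)
river: ρ → (32,39,-4)
river: ρ → (-4,41,22)
river: ρ → (22,3,-23)
river: ρ → (-23,43,2)
river: ρ → (2,45,-1)
river: ρ → (-1,45,2)
river: ρ → (2,43,-23)
river: ρ → (-23,3,22)
river: ρ → (22,41,-4)
river: ρ → (-4,39,32)
river: ρ → (32,25,-11)
river: ρ → (-11,41,8)
river: ρ → (8,39,-16)
ρ-cycle length = 20 (tail of 1 descent step not counted)

20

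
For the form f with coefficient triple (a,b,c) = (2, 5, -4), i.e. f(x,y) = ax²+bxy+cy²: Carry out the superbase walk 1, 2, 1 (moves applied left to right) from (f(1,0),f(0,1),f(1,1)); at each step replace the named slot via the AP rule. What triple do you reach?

start (2,-4,3) = (f(1,0),f(0,1),f(1,1))
replace slot 1: 2·((-4)+3) − 2 = -4 → (-4,-4,3)
replace slot 2: 2·((-4)+3) − (-4) = 2 → (-4,2,3)
replace slot 1: 2·(2+3) − (-4) = 14 → (14,2,3)

14,2,3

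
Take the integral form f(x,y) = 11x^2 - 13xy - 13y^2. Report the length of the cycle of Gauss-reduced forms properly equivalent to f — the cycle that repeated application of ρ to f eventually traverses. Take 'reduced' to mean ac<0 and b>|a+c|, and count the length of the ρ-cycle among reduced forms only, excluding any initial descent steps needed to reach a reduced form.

D = 741, ⌊√D⌋ = 27
descent: ρ → (-13,13,11)  [lands on river]
river: ρ → (11,9,-15)
river: ρ → (-15,21,5)
river: ρ → (5,19,-19)
river: ρ → (-19,19,5)
river: ρ → (5,21,-15)
river: ρ → (-15,9,11)
river: ρ → (11,13,-13)
ρ-cycle length = 8 (tail of 1 descent step not counted)

8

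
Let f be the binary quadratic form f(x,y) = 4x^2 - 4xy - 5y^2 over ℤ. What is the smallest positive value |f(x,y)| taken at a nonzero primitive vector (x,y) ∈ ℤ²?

descent: ρ → (-5,4,4)  [lands on river]
river: ρ → (4,4,-5)
river: ρ → (-5,6,3)
river: ρ → (3,6,-5)
closes: descent 1, river 4
min |a| on river = 3

3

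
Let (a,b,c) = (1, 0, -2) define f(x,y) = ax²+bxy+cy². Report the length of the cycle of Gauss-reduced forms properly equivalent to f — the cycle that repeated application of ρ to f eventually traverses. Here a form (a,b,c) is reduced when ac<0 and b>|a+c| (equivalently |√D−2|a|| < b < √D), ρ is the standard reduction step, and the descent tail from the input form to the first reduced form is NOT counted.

D = 8, ⌊√D⌋ = 2
descent: ρ → (-2,0,1)
descent: ρ → (1,2,-1)  [lands on river]
river: ρ → (-1,2,1)
ρ-cycle length = 2 (tail of 2 descent steps not counted)

2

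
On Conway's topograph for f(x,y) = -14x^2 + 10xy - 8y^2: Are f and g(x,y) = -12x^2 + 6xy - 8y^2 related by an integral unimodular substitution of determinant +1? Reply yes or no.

D₁ = -348, D₂ = -348
f is negative-definite; reduce −f:
−f: flip: (14,-10,8)→(8,10,14)
−f: translate: b→-6 (≡10 mod 16), so (8,10,14)→(8,-6,12)
−f: reduced (well bottom): (8,-6,12) with a≤c, −a<b≤a
flip sign back: reduced form of f is (-8,6,-12)
g is negative-definite; reduce −g:
−g: flip: (12,-6,8)→(8,6,12)
−g: reduced (well bottom): (8,6,12) with a≤c, −a<b≤a
flip sign back: reduced form of g is (-8,-6,-12)
reduced forms (-8, 6, -12) vs (-8, -6, -12) ⇒ inequivalent

no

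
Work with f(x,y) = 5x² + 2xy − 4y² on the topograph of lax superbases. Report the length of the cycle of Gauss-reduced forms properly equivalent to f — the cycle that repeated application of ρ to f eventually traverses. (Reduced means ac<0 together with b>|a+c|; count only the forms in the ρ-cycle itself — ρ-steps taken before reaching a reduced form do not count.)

D = 84, ⌊√D⌋ = 9
river: ρ → (-4,6,3)
river: ρ → (3,6,-4)
river: ρ → (-4,2,5)
river: ρ → (5,8,-1)
river: ρ → (-1,8,5)
river: ρ → (5,2,-4)
ρ-cycle length = 6 (tail of 0 descent steps not counted)

6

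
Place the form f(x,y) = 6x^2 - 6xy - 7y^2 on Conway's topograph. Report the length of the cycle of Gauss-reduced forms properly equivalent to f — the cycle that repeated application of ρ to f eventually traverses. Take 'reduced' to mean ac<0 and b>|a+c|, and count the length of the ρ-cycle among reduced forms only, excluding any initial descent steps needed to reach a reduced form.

D = 204, ⌊√D⌋ = 14
descent: ρ → (-7,6,6)  [lands on river]
river: ρ → (6,6,-7)
river: ρ → (-7,8,5)
river: ρ → (5,12,-3)
river: ρ → (-3,12,5)
river: ρ → (5,8,-7)
ρ-cycle length = 6 (tail of 1 descent step not counted)

6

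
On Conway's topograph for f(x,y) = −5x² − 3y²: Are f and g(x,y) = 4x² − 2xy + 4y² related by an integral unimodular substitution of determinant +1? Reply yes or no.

D₁ = -60, D₂ = -60
f is negative-definite; reduce −f:
−f: flip: (5,0,3)→(3,0,5)
−f: reduced (well bottom): (3,0,5) with a≤c, −a<b≤a
flip sign back: reduced form of f is (-3,0,-5)
g: flip: (4,-2,4)→(4,2,4)
g: reduced (well bottom): (4,2,4) with a≤c, −a<b≤a
reduced forms (-3, 0, -5) vs (4, 2, 4) ⇒ inequivalent

no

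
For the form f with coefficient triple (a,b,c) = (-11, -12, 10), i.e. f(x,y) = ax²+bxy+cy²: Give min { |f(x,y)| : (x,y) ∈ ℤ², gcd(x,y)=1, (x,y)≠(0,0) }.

descent: ρ → (10,12,-11)  [lands on river]
river: ρ → (-11,10,11)
river: ρ → (11,12,-10)
river: ρ → (-10,8,13)
river: ρ → (13,18,-5)
river: ρ → (-5,22,5)
river: ρ → (5,18,-13)
river: ρ → (-13,8,10)
closes: descent 1, river 8
min |a| on river = 5

5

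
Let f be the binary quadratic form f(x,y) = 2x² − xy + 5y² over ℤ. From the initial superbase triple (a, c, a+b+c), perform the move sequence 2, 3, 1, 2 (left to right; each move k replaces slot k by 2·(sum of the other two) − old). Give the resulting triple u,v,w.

start (2,5,6) = (f(1,0),f(0,1),f(1,1))
replace slot 2: 2·(2+6) − 5 = 11 → (2,11,6)
replace slot 3: 2·(2+11) − 6 = 20 → (2,11,20)
replace slot 1: 2·(11+20) − 2 = 60 → (60,11,20)
replace slot 2: 2·(60+20) − 11 = 149 → (60,149,20)

60,149,20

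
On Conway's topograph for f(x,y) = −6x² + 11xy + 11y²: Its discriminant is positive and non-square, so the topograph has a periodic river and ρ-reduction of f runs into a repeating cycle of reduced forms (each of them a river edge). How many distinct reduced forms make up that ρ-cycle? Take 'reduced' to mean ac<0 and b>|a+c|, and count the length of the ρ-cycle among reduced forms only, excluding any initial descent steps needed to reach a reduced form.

D = 385, ⌊√D⌋ = 19
river: ρ → (11,11,-6)
river: ρ → (-6,13,9)
river: ρ → (9,5,-10)
river: ρ → (-10,15,4)
river: ρ → (4,17,-6)
river: ρ → (-6,19,1)
river: ρ → (1,19,-6)
river: ρ → (-6,17,4)
river: ρ → (4,15,-10)
river: ρ → (-10,5,9)
river: ρ → (9,13,-6)
river: ρ → (-6,11,11)
ρ-cycle length = 12 (tail of 0 descent steps not counted)

12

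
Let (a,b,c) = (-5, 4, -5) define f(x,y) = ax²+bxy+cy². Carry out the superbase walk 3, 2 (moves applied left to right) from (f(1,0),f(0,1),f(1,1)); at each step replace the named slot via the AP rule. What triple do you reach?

start (-5,-5,-6) = (f(1,0),f(0,1),f(1,1))
replace slot 3: 2·((-5)+(-5)) − (-6) = -14 → (-5,-5,-14)
replace slot 2: 2·((-5)+(-14)) − (-5) = -33 → (-5,-33,-14)

-5,-33,-14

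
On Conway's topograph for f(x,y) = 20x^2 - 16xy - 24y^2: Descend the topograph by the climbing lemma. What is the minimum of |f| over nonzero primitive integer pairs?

descent: ρ → (-24,16,20)  [lands on river]
river: ρ → (20,24,-20)
river: ρ → (-20,16,24)
river: ρ → (24,32,-12)
river: ρ → (-12,40,12)
river: ρ → (12,32,-24)
closes: descent 1, river 6
min |a| on river = 12

12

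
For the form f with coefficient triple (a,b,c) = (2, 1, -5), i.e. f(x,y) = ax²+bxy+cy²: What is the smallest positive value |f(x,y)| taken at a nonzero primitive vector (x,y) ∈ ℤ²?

descent: ρ → (-5,-1,2)
descent: ρ → (2,5,-2)  [lands on river]
river: ρ → (-2,3,4)
river: ρ → (4,5,-1)
river: ρ → (-1,5,4)
river: ρ → (4,3,-2)
river: ρ → (-2,5,2)
river: ρ → (2,3,-4)
river: ρ → (-4,5,1)
river: ρ → (1,5,-4)
river: ρ → (-4,3,2)
closes: descent 2, river 10
min |a| on river = 1

1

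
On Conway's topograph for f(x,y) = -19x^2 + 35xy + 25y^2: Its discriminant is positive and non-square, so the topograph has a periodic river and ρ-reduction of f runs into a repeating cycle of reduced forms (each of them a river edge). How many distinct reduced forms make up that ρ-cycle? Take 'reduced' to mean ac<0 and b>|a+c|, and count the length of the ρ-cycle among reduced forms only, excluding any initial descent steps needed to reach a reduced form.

D = 3125, ⌊√D⌋ = 55
river: ρ → (25,15,-29)
river: ρ → (-29,43,11)
river: ρ → (11,45,-25)
river: ρ → (-25,55,1)
river: ρ → (1,55,-25)
river: ρ → (-25,45,11)
river: ρ → (11,43,-29)
river: ρ → (-29,15,25)
river: ρ → (25,35,-19)
river: ρ → (-19,41,19)
river: ρ → (19,35,-25)
river: ρ → (-25,15,29)
river: ρ → (29,43,-11)
river: ρ → (-11,45,25)
river: ρ → (25,55,-1)
river: ρ → (-1,55,25)
river: ρ → (25,45,-11)
river: ρ → (-11,43,29)
river: ρ → (29,15,-25)
river: ρ → (-25,35,19)
river: ρ → (19,41,-19)
river: ρ → (-19,35,25)
ρ-cycle length = 22 (tail of 0 descent steps not counted)

22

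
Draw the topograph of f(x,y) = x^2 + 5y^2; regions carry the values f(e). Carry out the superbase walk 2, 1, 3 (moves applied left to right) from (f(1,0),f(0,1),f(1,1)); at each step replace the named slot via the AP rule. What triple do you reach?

start (1,5,6) = (f(1,0),f(0,1),f(1,1))
replace slot 2: 2·(1+6) − 5 = 9 → (1,9,6)
replace slot 1: 2·(9+6) − 1 = 29 → (29,9,6)
replace slot 3: 2·(29+9) − 6 = 70 → (29,9,70)

29,9,70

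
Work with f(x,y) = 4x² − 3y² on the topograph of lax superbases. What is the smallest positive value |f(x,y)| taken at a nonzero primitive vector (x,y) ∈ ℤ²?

descent: ρ → (-3,6,1)  [lands on river]
river: ρ → (1,6,-3)
closes: descent 1, river 2
min |a| on river = 1

1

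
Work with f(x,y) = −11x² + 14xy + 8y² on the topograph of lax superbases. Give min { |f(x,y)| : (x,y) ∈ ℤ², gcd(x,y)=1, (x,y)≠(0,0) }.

river: ρ → (8,18,-7)
river: ρ → (-7,10,16)
river: ρ → (16,22,-1)
river: ρ → (-1,22,16)
river: ρ → (16,10,-7)
river: ρ → (-7,18,8)
river: ρ → (8,14,-11)
river: ρ → (-11,8,11)
river: ρ → (11,14,-8)
river: ρ → (-8,18,7)
river: ρ → (7,10,-16)
river: ρ → (-16,22,1)
river: ρ → (1,22,-16)
river: ρ → (-16,10,7)
river: ρ → (7,18,-8)
river: ρ → (-8,14,11)
river: ρ → (11,8,-11)
river: ρ → (-11,14,8)
closes: descent 0, river 18
min |a| on river = 1

1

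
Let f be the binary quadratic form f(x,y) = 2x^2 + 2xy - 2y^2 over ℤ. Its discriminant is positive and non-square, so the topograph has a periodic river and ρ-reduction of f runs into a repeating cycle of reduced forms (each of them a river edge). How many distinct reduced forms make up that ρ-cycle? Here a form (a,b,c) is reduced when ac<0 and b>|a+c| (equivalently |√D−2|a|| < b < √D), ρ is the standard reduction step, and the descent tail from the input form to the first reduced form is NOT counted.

D = 20, ⌊√D⌋ = 4
river: ρ → (-2,2,2)
river: ρ → (2,2,-2)
ρ-cycle length = 2 (tail of 0 descent steps not counted)

2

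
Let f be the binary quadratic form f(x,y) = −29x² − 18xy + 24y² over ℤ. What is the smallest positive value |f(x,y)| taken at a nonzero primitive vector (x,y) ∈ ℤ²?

descent: ρ → (24,18,-29)  [lands on river]
river: ρ → (-29,40,13)
river: ρ → (13,38,-32)
river: ρ → (-32,26,19)
river: ρ → (19,50,-8)
river: ρ → (-8,46,31)
river: ρ → (31,16,-23)
river: ρ → (-23,30,24)
closes: descent 1, river 8
min |a| on river = 8

8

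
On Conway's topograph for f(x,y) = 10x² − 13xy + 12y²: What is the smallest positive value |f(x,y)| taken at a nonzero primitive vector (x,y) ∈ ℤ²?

translate: b→7 (≡-13 mod 20), so (10,-13,12)→(10,7,9)
flip: (10,7,9)→(9,-7,10)
reduced (well bottom): (9,-7,10) with a≤c, −a<b≤a
well minimum = a = 9

9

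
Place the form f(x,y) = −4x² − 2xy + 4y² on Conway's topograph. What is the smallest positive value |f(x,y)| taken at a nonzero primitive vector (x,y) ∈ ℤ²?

descent: ρ → (4,2,-4)  [lands on river]
river: ρ → (-4,6,2)
river: ρ → (2,6,-4)
river: ρ → (-4,2,4)
river: ρ → (4,6,-2)
river: ρ → (-2,6,4)
closes: descent 1, river 6
min |a| on river = 2

2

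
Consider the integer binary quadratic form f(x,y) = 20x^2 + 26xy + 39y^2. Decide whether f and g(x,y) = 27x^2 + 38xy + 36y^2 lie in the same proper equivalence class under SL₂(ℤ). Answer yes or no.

D₁ = -2444, D₂ = -2444
f: translate: b→-14 (≡26 mod 40), so (20,26,39)→(20,-14,33)
f: reduced (well bottom): (20,-14,33) with a≤c, −a<b≤a
g: translate: b→-16 (≡38 mod 54), so (27,38,36)→(27,-16,25)
g: flip: (27,-16,25)→(25,16,27)
g: reduced (well bottom): (25,16,27) with a≤c, −a<b≤a
reduced forms (20, -14, 33) vs (25, 16, 27) ⇒ inequivalent

no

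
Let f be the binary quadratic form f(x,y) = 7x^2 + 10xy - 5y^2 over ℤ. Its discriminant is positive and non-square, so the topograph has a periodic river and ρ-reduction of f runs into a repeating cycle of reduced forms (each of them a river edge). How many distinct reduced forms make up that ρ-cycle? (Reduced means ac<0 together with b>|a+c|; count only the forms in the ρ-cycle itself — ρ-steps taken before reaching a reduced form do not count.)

D = 240, ⌊√D⌋ = 15
river: ρ → (-5,10,7)
river: ρ → (7,4,-8)
river: ρ → (-8,12,3)
river: ρ → (3,12,-8)
river: ρ → (-8,4,7)
river: ρ → (7,10,-5)
ρ-cycle length = 6 (tail of 0 descent steps not counted)

6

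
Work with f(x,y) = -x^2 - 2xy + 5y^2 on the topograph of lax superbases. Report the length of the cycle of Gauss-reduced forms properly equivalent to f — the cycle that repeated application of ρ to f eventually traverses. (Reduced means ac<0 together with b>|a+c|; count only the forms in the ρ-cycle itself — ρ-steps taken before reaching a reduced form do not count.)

D = 24, ⌊√D⌋ = 4
descent: ρ → (5,2,-1)
descent: ρ → (-1,4,2)  [lands on river]
river: ρ → (2,4,-1)
ρ-cycle length = 2 (tail of 2 descent steps not counted)

2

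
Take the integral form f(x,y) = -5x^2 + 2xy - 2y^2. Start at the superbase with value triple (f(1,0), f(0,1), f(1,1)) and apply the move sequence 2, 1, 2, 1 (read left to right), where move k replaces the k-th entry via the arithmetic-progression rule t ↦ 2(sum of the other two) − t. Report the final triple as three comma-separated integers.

start (-5,-2,-5) = (f(1,0),f(0,1),f(1,1))
replace slot 2: 2·((-5)+(-5)) − (-2) = -18 → (-5,-18,-5)
replace slot 1: 2·((-18)+(-5)) − (-5) = -41 → (-41,-18,-5)
replace slot 2: 2·((-41)+(-5)) − (-18) = -74 → (-41,-74,-5)
replace slot 1: 2·((-74)+(-5)) − (-41) = -117 → (-117,-74,-5)

-117,-74,-5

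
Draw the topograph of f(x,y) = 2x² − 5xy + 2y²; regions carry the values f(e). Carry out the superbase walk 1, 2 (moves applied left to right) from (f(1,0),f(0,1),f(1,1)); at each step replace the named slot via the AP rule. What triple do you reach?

start (2,2,-1) = (f(1,0),f(0,1),f(1,1))
replace slot 1: 2·(2+(-1)) − 2 = 0 → (0,2,-1)
replace slot 2: 2·(0+(-1)) − 2 = -4 → (0,-4,-1)

0,-4,-1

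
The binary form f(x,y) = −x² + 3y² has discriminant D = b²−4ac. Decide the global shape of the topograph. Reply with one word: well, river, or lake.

D = b²−4ac = 0² − 4·(-1)·3 = 12
D > 0 non-square ⇒ indefinite ⇒ periodic river

river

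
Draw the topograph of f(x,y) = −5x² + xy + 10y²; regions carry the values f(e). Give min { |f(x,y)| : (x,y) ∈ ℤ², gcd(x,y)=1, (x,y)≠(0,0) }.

descent: ρ → (10,-1,-5)
descent: ρ → (-5,11,4)  [lands on river]
river: ρ → (4,13,-2)
river: ρ → (-2,11,10)
river: ρ → (10,9,-3)
river: ρ → (-3,9,10)
river: ρ → (10,11,-2)
river: ρ → (-2,13,4)
river: ρ → (4,11,-5)
river: ρ → (-5,9,6)
river: ρ → (6,3,-8)
river: ρ → (-8,13,1)
river: ρ → (1,13,-8)
river: ρ → (-8,3,6)
river: ρ → (6,9,-5)
closes: descent 2, river 14
min |a| on river = 1

1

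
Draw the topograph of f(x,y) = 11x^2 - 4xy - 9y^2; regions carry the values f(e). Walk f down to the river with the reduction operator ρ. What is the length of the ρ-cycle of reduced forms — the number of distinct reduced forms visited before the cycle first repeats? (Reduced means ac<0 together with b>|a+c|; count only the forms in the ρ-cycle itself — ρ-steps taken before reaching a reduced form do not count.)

D = 412, ⌊√D⌋ = 20
descent: ρ → (-9,4,11)  [lands on river]
river: ρ → (11,18,-2)
river: ρ → (-2,18,11)
river: ρ → (11,4,-9)
river: ρ → (-9,14,6)
river: ρ → (6,10,-13)
river: ρ → (-13,16,3)
river: ρ → (3,20,-1)
river: ρ → (-1,20,3)
river: ρ → (3,16,-13)
river: ρ → (-13,10,6)
river: ρ → (6,14,-9)
ρ-cycle length = 12 (tail of 1 descent step not counted)

12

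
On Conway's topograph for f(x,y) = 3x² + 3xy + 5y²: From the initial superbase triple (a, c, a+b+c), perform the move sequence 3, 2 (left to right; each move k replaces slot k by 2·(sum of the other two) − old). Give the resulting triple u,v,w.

start (3,5,11) = (f(1,0),f(0,1),f(1,1))
replace slot 3: 2·(3+5) − 11 = 5 → (3,5,5)
replace slot 2: 2·(3+5) − 5 = 11 → (3,11,5)

3,11,5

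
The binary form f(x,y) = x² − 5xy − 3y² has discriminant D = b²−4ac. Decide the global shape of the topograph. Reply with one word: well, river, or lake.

D = b²−4ac = (-5)² − 4·1·(-3) = 37
D > 0 non-square ⇒ indefinite ⇒ periodic river

river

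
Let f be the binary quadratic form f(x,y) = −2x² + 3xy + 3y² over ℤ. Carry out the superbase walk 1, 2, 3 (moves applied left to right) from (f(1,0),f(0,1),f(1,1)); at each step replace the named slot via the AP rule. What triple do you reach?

start (-2,3,4) = (f(1,0),f(0,1),f(1,1))
replace slot 1: 2·(3+4) − (-2) = 16 → (16,3,4)
replace slot 2: 2·(16+4) − 3 = 37 → (16,37,4)
replace slot 3: 2·(16+37) − 4 = 102 → (16,37,102)

16,37,102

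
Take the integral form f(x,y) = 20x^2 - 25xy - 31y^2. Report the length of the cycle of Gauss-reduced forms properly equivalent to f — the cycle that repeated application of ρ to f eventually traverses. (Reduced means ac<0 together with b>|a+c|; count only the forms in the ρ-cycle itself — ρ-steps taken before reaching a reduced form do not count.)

D = 3105, ⌊√D⌋ = 55
descent: ρ → (-31,25,20)  [lands on river]
river: ρ → (20,55,-1)
river: ρ → (-1,55,20)
river: ρ → (20,25,-31)
river: ρ → (-31,37,14)
river: ρ → (14,47,-16)
river: ρ → (-16,49,11)
river: ρ → (11,39,-36)
river: ρ → (-36,33,14)
river: ρ → (14,51,-9)
river: ρ → (-9,39,44)
river: ρ → (44,49,-4)
river: ρ → (-4,55,5)
river: ρ → (5,55,-4)
river: ρ → (-4,49,44)
river: ρ → (44,39,-9)
river: ρ → (-9,51,14)
river: ρ → (14,33,-36)
river: ρ → (-36,39,11)
river: ρ → (11,49,-16)
river: ρ → (-16,47,14)
river: ρ → (14,37,-31)
ρ-cycle length = 22 (tail of 1 descent step not counted)

22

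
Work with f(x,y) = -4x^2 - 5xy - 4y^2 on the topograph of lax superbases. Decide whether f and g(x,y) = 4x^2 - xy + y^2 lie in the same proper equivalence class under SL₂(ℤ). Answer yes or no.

D₁ = -39, D₂ = -15
discriminants differ ⇒ not SL₂(ℤ)-equivalent

no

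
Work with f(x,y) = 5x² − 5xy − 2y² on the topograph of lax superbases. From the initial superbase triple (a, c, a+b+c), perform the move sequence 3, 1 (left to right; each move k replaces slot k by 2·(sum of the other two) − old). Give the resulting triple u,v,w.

start (5,-2,-2) = (f(1,0),f(0,1),f(1,1))
replace slot 3: 2·(5+(-2)) − (-2) = 8 → (5,-2,8)
replace slot 1: 2·((-2)+8) − 5 = 7 → (7,-2,8)

7,-2,8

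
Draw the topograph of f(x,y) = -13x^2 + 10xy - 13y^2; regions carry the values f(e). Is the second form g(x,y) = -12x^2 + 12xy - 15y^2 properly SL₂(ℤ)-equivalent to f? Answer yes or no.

D₁ = -576, D₂ = -576
f is negative-definite; reduce −f:
−f: flip: (13,-10,13)→(13,10,13)
−f: reduced (well bottom): (13,10,13) with a≤c, −a<b≤a
flip sign back: reduced form of f is (-13,-10,-13)
g is negative-definite; reduce −g:
−g: translate: b→12 (≡-12 mod 24), so (12,-12,15)→(12,12,15)
−g: reduced (well bottom): (12,12,15) with a≤c, −a<b≤a
flip sign back: reduced form of g is (-12,-12,-15)
reduced forms (-13, -10, -13) vs (-12, -12, -15) ⇒ inequivalent

no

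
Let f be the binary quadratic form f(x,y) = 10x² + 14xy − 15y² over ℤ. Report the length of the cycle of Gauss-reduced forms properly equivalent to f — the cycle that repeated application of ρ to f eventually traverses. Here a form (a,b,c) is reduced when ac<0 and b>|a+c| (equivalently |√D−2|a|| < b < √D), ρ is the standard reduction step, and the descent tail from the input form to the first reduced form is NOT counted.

D = 796, ⌊√D⌋ = 28
river: ρ → (-15,16,9)
river: ρ → (9,20,-11)
river: ρ → (-11,24,5)
river: ρ → (5,26,-6)
river: ρ → (-6,22,13)
river: ρ → (13,4,-15)
river: ρ → (-15,26,2)
river: ρ → (2,26,-15)
river: ρ → (-15,4,13)
river: ρ → (13,22,-6)
river: ρ → (-6,26,5)
river: ρ → (5,24,-11)
river: ρ → (-11,20,9)
river: ρ → (9,16,-15)
river: ρ → (-15,14,10)
river: ρ → (10,26,-3)
river: ρ → (-3,28,1)
river: ρ → (1,28,-3)
river: ρ → (-3,26,10)
river: ρ → (10,14,-15)
ρ-cycle length = 20 (tail of 0 descent steps not counted)

20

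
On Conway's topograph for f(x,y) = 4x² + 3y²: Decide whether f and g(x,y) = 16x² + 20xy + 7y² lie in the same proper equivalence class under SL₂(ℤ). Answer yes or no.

D₁ = -48, D₂ = -48
f: flip: (4,0,3)→(3,0,4)
f: reduced (well bottom): (3,0,4) with a≤c, −a<b≤a
g: translate: b→-12 (≡20 mod 32), so (16,20,7)→(16,-12,3)
g: flip: (16,-12,3)→(3,12,16)
g: translate: b→0 (≡12 mod 6), so (3,12,16)→(3,0,4)
g: reduced (well bottom): (3,0,4) with a≤c, −a<b≤a
reduced forms (3, 0, 4) vs (3, 0, 4) ⇒ equivalent

yes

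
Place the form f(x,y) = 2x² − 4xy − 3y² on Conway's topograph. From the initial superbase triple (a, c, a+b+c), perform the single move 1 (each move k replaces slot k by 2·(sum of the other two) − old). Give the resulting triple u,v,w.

start (2,-3,-5) = (f(1,0),f(0,1),f(1,1))
replace slot 1: 2·((-3)+(-5)) − 2 = -18 → (-18,-3,-5)

-18,-3,-5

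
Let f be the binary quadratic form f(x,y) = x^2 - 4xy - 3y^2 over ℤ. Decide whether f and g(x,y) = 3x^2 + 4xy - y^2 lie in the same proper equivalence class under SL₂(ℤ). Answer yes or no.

D₁ = 28, D₂ = 28
river cycle of f (length 4): (-3, 4, 1), (1, 4, -3), (-3, 2, 2), (2, 2, -3)
river cycle of g (length 4): (-1, 4, 3), (3, 2, -2), (-2, 2, 3), (3, 4, -1)
cycles differ ⇒ inequivalent

no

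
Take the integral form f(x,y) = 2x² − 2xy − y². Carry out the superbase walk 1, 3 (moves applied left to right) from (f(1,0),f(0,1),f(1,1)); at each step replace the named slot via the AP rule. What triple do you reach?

start (2,-1,-1) = (f(1,0),f(0,1),f(1,1))
replace slot 1: 2·((-1)+(-1)) − 2 = -6 → (-6,-1,-1)
replace slot 3: 2·((-6)+(-1)) − (-1) = -13 → (-6,-1,-13)

-6,-1,-13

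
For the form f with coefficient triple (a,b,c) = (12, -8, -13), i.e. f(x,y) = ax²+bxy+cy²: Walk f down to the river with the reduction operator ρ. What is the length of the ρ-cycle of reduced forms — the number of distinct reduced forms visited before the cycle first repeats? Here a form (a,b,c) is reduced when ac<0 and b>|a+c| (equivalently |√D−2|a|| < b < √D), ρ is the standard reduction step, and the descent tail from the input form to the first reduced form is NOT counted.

D = 688, ⌊√D⌋ = 26
descent: ρ → (-13,8,12)  [lands on river]
river: ρ → (12,16,-9)
river: ρ → (-9,20,8)
river: ρ → (8,12,-17)
river: ρ → (-17,22,3)
river: ρ → (3,26,-1)
river: ρ → (-1,26,3)
river: ρ → (3,22,-17)
river: ρ → (-17,12,8)
river: ρ → (8,20,-9)
river: ρ → (-9,16,12)
river: ρ → (12,8,-13)
river: ρ → (-13,18,7)
river: ρ → (7,24,-4)
river: ρ → (-4,24,7)
river: ρ → (7,18,-13)
ρ-cycle length = 16 (tail of 1 descent step not counted)

16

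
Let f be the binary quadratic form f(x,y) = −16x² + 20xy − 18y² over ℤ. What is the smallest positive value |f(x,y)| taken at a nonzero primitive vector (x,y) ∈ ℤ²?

translate: b→12 (≡-20 mod 32), so (16,-20,18)→(16,12,14)
flip: (16,12,14)→(14,-12,16)
reduced (well bottom): (14,-12,16) with a≤c, −a<b≤a
well minimum |f| = |-14| = 14 (negative-definite)

14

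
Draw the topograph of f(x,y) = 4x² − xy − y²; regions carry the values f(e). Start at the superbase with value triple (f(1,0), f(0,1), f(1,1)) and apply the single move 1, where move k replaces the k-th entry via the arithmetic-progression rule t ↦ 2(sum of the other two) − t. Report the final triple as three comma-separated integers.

start (4,-1,2) = (f(1,0),f(0,1),f(1,1))
replace slot 1: 2·((-1)+2) − 4 = -2 → (-2,-1,2)

-2,-1,2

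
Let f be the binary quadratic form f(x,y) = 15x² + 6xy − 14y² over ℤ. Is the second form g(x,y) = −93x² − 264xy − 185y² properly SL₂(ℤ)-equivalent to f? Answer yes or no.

D₁ = 876, D₂ = 876
river cycle of f (length 6): (-14, 22, 7), (7, 20, -17), (-17, 14, 10), (10, 26, -5), (-5, 24, 15), (15, 6, -14)
river cycle of g (length 6): (-14, 22, 7), (7, 20, -17), (-17, 14, 10), (10, 26, -5), (-5, 24, 15), (15, 6, -14)
cycles coincide ⇒ equivalent

yes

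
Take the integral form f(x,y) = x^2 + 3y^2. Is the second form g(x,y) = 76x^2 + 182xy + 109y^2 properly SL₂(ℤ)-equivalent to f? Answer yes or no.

D₁ = -12, D₂ = -12
f: reduced (well bottom): (1,0,3) with a≤c, −a<b≤a
g: translate: b→30 (≡182 mod 152), so (76,182,109)→(76,30,3)
g: flip: (76,30,3)→(3,-30,76)
g: translate: b→0 (≡-30 mod 6), so (3,-30,76)→(3,0,1)
g: flip: (3,0,1)→(1,0,3)
g: reduced (well bottom): (1,0,3) with a≤c, −a<b≤a
reduced forms (1, 0, 3) vs (1, 0, 3) ⇒ equivalent

yes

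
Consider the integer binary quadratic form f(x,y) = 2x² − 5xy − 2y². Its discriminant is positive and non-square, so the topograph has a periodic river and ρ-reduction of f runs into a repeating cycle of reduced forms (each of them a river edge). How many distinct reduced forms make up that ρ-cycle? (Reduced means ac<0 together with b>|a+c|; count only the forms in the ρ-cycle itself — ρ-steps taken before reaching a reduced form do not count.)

D = 41, ⌊√D⌋ = 6
descent: ρ → (-2,5,2)  [lands on river]
river: ρ → (2,3,-4)
river: ρ → (-4,5,1)
river: ρ → (1,5,-4)
river: ρ → (-4,3,2)
river: ρ → (2,5,-2)
river: ρ → (-2,3,4)
river: ρ → (4,5,-1)
river: ρ → (-1,5,4)
river: ρ → (4,3,-2)
ρ-cycle length = 10 (tail of 1 descent step not counted)

10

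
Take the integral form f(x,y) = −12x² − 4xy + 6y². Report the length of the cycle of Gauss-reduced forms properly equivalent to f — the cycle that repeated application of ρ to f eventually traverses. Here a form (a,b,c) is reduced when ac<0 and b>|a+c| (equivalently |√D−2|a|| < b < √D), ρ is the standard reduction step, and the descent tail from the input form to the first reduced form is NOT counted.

D = 304, ⌊√D⌋ = 17
descent: ρ → (6,16,-2)  [lands on river]
river: ρ → (-2,16,6)
river: ρ → (6,8,-10)
river: ρ → (-10,12,4)
river: ρ → (4,12,-10)
river: ρ → (-10,8,6)
ρ-cycle length = 6 (tail of 1 descent step not counted)

6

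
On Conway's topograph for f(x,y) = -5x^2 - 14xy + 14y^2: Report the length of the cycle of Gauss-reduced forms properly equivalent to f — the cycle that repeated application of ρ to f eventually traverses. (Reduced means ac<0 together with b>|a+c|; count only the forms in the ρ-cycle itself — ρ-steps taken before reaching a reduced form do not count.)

D = 476, ⌊√D⌋ = 21
descent: ρ → (14,14,-5)  [lands on river]
river: ρ → (-5,16,11)
river: ρ → (11,6,-10)
river: ρ → (-10,14,7)
river: ρ → (7,14,-10)
river: ρ → (-10,6,11)
river: ρ → (11,16,-5)
river: ρ → (-5,14,14)
ρ-cycle length = 8 (tail of 1 descent step not counted)

8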